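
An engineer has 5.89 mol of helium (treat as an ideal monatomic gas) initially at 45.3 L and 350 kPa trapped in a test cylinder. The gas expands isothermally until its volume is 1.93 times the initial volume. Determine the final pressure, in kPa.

181 kPa

T₁ = P₁V₁/(nR) = 350×45.3/(5.89×8.314) = 324 K.
Isothermal: T stays 324 K; PV = const ⇒ V₂ = 87.4 L, P₂ = 181 kPa.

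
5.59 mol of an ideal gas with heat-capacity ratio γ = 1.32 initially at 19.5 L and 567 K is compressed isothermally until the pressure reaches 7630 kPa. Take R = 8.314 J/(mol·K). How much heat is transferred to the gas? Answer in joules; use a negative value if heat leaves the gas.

-45600 J

P₁ = nRT₁/V₁ = 5.59×8.314×567/19.5 = 1350 kPa.
Isothermal: T stays 567 K; PV = const ⇒ V₂ = 3.45 L, P₂ = 7630 kPa.
ΔU = 0 (ideal gas, T constant).
W = nRT ln(V₂/V₁) = 5.59×8.314×567×ln(0.177) = -45600 J.
Q = ΔU + W = -45600 J.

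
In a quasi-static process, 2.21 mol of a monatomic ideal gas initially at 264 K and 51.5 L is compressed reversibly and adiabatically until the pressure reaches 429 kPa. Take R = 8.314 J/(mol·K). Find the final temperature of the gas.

484 K

P₁ = nRT₁/V₁ = 2.21×8.314×264/51.5 = 94.2 kPa.
Adiabatic: T₂/T₁ = (P₂/P₁)^((γ−1)/γ) ⇒ T₂ = 264×(4.55)^0.400 = 484 K; V₂ = 20.7 L.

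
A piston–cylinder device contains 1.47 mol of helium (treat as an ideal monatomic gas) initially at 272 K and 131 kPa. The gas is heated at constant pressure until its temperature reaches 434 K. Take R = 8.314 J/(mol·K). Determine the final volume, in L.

40.5 L

V₁ = nRT₁/P₁ = 1.47×8.314×272/131 = 25.4 L.
Isobaric: P stays 131 kPa; V/T = const ⇒ T₂ = 434 K, V₂ = 40.5 L.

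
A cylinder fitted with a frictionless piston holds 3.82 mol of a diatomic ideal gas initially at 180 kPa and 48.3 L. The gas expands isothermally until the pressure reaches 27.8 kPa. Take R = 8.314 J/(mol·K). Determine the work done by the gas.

16200 J

T₁ = P₁V₁/(nR) = 180×48.3/(3.82×8.314) = 274 K.
Isothermal: T stays 274 K; PV = const ⇒ V₂ = 313 L, P₂ = 27.8 kPa.
W = nRT ln(V₂/V₁) = 3.82×8.314×274×ln(6.47) = 16200 J.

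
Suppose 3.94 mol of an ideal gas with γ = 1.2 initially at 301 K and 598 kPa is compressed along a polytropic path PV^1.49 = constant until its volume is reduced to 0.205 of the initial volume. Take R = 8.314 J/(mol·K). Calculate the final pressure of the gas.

V₁ = nRT₁/P₁ = 3.94×8.314×301/598 = 16.5 L.
Polytropic n=1.49: T₂ = T₁(V₁/V₂)^(n−1) = 301×(4.88)^0.49 = 654 K; P₂ = P₁(V₁/V₂)^n = 6340 kPa.

6340 kPa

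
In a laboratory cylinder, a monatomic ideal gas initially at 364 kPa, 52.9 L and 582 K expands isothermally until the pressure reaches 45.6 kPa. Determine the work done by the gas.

40000 J

n = P₁V₁/(RT₁) = 364×52.9/(8.314×582) = 3.98 mol.
Isothermal: T stays 582 K; PV = const ⇒ V₂ = 422 L, P₂ = 45.6 kPa.
W = nRT ln(V₂/V₁) = 3.98×8.314×582×ln(7.98) = 40000 J.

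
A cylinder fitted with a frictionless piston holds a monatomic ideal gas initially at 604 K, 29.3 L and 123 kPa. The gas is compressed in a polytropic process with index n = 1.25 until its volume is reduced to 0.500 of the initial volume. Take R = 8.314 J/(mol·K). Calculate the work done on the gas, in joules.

n = P₁V₁/(RT₁) = 123×29.3/(8.314×604) = 0.718 mol.
Polytropic n=1.25: T₂ = T₁(V₁/V₂)^(n−1) = 604×(2.00)^0.25 = 718 K; P₂ = P₁(V₁/V₂)^n = 293 kPa.
W = (P₁V₁−P₂V₂)/(n−1) = (123×29.3−293×14.7)/0.25 = -2730 J.
Work done on the gas = −W_by = 2730 J.

2730 J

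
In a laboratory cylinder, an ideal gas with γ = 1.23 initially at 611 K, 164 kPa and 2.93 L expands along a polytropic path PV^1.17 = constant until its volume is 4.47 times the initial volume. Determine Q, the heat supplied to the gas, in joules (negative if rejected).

166 J

n = P₁V₁/(RT₁) = 164×2.93/(8.314×611) = 0.0946 mol.
Polytropic n=1.17: T₂ = T₁(V₁/V₂)^(n−1) = 611×(0.224)^0.17 = 474 K; P₂ = P₁(V₁/V₂)^n = 28.4 kPa.
W = (P₁V₁−P₂V₂)/(n−1) = (164×2.93−28.4×13.1)/0.17 = 635 J.
ΔU = nCvΔT = 0.0946×36.1×(474−611) = -470 J.
Q = ΔU + W = 166 J.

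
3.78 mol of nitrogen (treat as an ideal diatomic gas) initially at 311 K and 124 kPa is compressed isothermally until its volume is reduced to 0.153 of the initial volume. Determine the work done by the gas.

-18300 J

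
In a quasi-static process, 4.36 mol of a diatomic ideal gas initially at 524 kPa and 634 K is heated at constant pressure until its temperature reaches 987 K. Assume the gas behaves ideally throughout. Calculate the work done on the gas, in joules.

-12800 J

V₁ = nRT₁/P₁ = 4.36×8.314×634/524 = 43.9 L.
Isobaric: P stays 524 kPa; V/T = const ⇒ T₂ = 987 K, V₂ = 68.3 L.
W = PΔV = 524×(68.3−43.9) kPa·L = 12800 J.
Work done on the gas = −W_by = -12800 J.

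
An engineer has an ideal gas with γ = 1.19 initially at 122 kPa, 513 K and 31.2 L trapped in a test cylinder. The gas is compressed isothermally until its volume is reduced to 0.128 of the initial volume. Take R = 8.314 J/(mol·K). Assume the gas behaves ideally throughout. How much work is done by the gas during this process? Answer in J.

-7820 J

n = P₁V₁/(RT₁) = 122×31.2/(8.314×513) = 0.892 mol.
Isothermal: T stays 513 K; PV = const ⇒ V₂ = 3.99 L, P₂ = 953 kPa.
W = nRT ln(V₂/V₁) = 0.892×8.314×513×ln(0.128) = -7820 J.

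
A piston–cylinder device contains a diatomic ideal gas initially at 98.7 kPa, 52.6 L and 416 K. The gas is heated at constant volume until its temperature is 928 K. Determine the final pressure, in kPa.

220 kPa

Isochoric: V stays 52.6 L; P/T = const ⇒ T₂ = 928 K, P₂ = 220 kPa.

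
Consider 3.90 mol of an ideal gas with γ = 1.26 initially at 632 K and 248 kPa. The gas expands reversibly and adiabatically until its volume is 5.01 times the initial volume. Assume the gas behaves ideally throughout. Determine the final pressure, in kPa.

32.6 kPa

V₁ = nRT₁/P₁ = 3.90×8.314×632/248 = 82.6 L.
Adiabatic: TV^(γ−1) = const ⇒ T₂ = 632×(0.200)^0.260 = 416 K; PV^γ = const ⇒ P₂ = 32.6 kPa.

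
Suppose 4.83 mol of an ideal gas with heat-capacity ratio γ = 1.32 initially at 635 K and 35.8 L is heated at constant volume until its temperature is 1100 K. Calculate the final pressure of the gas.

1230 kPa

P₁ = nRT₁/V₁ = 4.83×8.314×635/35.8 = 712 kPa.
Isochoric: V stays 35.8 L; P/T = const ⇒ T₂ = 1100 K, P₂ = 1230 kPa.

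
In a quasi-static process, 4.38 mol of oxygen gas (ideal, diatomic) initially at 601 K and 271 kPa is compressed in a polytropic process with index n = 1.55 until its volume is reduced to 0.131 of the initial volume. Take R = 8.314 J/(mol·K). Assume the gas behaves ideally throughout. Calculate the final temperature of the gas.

1840 K

V₁ = nRT₁/P₁ = 4.38×8.314×601/271 = 80.8 L.
Polytropic n=1.55: T₂ = T₁(V₁/V₂)^(n−1) = 601×(7.63)^0.55 = 1840 K; P₂ = P₁(V₁/V₂)^n = 6330 kPa.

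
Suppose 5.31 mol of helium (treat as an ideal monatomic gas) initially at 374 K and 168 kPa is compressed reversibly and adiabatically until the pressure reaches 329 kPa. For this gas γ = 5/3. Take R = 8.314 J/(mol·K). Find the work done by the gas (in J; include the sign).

V₁ = nRT₁/P₁ = 5.31×8.314×374/168 = 98.3 L.
Adiabatic: T₂/T₁ = (P₂/P₁)^((γ−1)/γ) ⇒ T₂ = 374×(1.96)^0.400 = 489 K; V₂ = 65.7 L.
ΔU = nCvΔT = 5.31×12.5×(489−374) = 7640 J.
Q = 0 for an adiabatic process, so W = −ΔU = -7640 J.

-7640 J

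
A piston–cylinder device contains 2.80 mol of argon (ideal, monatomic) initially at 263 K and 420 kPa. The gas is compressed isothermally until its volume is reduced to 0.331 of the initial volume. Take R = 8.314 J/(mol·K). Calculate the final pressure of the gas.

1270 kPa

V₁ = nRT₁/P₁ = 2.80×8.314×263/420 = 14.6 L.
Isothermal: T stays 263 K; PV = const ⇒ V₂ = 4.83 L, P₂ = 1270 kPa.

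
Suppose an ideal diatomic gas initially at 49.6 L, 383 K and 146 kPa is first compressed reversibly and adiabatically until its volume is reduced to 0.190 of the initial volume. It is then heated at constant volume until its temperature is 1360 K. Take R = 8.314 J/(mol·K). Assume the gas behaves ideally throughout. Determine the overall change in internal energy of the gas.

n = P₁V₁/(RT₁) = 146×49.6/(8.314×383) = 2.27 mol.
Step 1 — Adiabatic: TV^(γ−1) = const ⇒ T₂ = 383×(5.26)^0.400 = 744 K; PV^γ = const ⇒ P₂ = 1490 kPa.
ΔU = nCvΔT = 2.27×20.8×(744−383) = 17100 J.
Q = 0 for an adiabatic process, so W = −ΔU = -17100 J.
State after step 1: P = 1490 kPa, V = 9.42 L, T = 744 K.
Step 2 — Isochoric: V stays 9.42 L; P/T = const ⇒ T₂ = 1360 K, P₂ = 2730 kPa.
W = 0 (no volume change).
ΔU = nCvΔT = 2.27×20.8×(1360−744) = 29100 J.
Q = ΔU = 29100 J.
Net over both steps: W = -17100 J, Q = 29100 J, ΔU = 46200 J.

46200 J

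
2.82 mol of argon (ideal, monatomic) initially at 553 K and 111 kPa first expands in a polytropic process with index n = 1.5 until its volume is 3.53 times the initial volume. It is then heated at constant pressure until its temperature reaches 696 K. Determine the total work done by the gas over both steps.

V₁ = nRT₁/P₁ = 2.82×8.314×553/111 = 117 L.
Step 1 — Polytropic n=1.5: T₂ = T₁(V₁/V₂)^(n−1) = 553×(0.283)^0.50 = 294 K; P₂ = P₁(V₁/V₂)^n = 16.7 kPa.
W = (P₁V₁−P₂V₂)/(n−1) = (111×117−16.7×412)/0.50 = 12100 J.
ΔU = nCvΔT = 2.82×12.5×(294−553) = -9100 J.
Q = ΔU + W = 3030 J.
State after step 1: P = 16.7 kPa, V = 412 L, T = 294 K.
Step 2 — Isobaric: P stays 16.7 kPa; V/T = const ⇒ T₂ = 696 K, V₂ = 975 L.
W = PΔV = 16.7×(975−412) kPa·L = 9420 J.
ΔU = nCvΔT = 2.82×12.5×(696−294) = 14100 J.
Q = ΔU + W = nCpΔT = 23500 J.
Net over both steps: W = 21500 J, Q = 26600 J, ΔU = 5030 J.

21500 J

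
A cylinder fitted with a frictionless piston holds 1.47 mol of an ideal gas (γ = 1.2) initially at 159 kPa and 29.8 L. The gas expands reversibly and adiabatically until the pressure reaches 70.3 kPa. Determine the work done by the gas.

3010 J

T₁ = P₁V₁/(nR) = 159×29.8/(1.47×8.314) = 388 K.
Adiabatic: T₂/T₁ = (P₂/P₁)^((γ−1)/γ) ⇒ T₂ = 388×(0.442)^0.167 = 338 K; V₂ = 58.8 L.
ΔU = nCvΔT = 1.47×41.6×(338−388) = -3010 J.
Q = 0 for an adiabatic process, so W = −ΔU = 3010 J.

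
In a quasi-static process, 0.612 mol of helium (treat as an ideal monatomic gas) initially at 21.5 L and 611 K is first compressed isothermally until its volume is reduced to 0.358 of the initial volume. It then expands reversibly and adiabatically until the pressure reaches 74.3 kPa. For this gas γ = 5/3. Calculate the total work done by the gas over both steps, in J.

-899 J

P₁ = nRT₁/V₁ = 0.612×8.314×611/21.5 = 145 kPa.
Step 1 — Isothermal: T stays 611 K; PV = const ⇒ V₂ = 7.70 L, P₂ = 404 kPa.
ΔU = 0 (ideal gas, T constant).
W = nRT ln(V₂/V₁) = 0.612×8.314×611×ln(0.358) = -3190 J.
Q = ΔU + W = -3190 J.
State after step 1: P = 404 kPa, V = 7.70 L, T = 611 K.
Step 2 — Adiabatic: T₂/T₁ = (P₂/P₁)^((γ−1)/γ) ⇒ T₂ = 611×(0.184)^0.400 = 310 K; V₂ = 21.3 L.
ΔU = nCvΔT = 0.612×12.5×(310−611) = -2290 J.
Q = 0 for an adiabatic process, so W = −ΔU = 2290 J.
Net over both steps: W = -899 J, Q = -3190 J, ΔU = -2290 J.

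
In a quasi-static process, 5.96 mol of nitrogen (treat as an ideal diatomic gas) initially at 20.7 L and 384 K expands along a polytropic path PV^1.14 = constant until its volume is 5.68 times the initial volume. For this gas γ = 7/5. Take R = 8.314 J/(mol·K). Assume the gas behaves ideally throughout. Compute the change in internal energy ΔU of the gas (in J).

P₁ = nRT₁/V₁ = 5.96×8.314×384/20.7 = 919 kPa.
Polytropic n=1.14: T₂ = T₁(V₁/V₂)^(n−1) = 384×(0.176)^0.14 = 301 K; P₂ = P₁(V₁/V₂)^n = 127 kPa.
For an ideal gas ΔU = nCvΔT with Cv = (5/2)R = 20.8 J/(mol·K).
ΔU = 5.96×20.8×(301−384) = -10300 J.

-10300 J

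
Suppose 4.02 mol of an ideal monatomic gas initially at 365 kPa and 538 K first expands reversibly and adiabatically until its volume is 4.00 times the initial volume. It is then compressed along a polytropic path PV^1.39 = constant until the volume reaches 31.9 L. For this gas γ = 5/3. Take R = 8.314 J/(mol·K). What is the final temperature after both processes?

434 K

V₁ = nRT₁/P₁ = 4.02×8.314×538/365 = 49.3 L.
Step 1 — Adiabatic: TV^(γ−1) = const ⇒ T₂ = 538×(0.250)^0.667 = 214 K; PV^γ = const ⇒ P₂ = 36.2 kPa.
ΔU = nCvΔT = 4.02×12.5×(214−538) = -16300 J.
Q = 0 for an adiabatic process, so W = −ΔU = 16300 J.
State after step 1: P = 36.2 kPa, V = 197 L, T = 214 K.
Step 2 — Polytropic n=1.39: T₂ = T₁(V₁/V₂)^(n−1) = 214×(6.18)^0.39 = 434 K; P₂ = P₁(V₁/V₂)^n = 455 kPa.
W = (P₁V₁−P₂V₂)/(n−1) = (36.2×197−455×31.9)/0.39 = -18900 J.
ΔU = nCvΔT = 4.02×12.5×(434−214) = 11100 J.
Q = ΔU + W = -7850 J.
Net over both steps: W = -2660 J, Q = -7850 J, ΔU = -5200 J.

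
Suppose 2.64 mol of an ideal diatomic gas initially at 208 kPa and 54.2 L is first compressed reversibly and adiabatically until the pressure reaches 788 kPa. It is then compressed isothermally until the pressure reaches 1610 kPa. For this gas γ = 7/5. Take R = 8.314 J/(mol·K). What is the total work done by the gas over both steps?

-24800 J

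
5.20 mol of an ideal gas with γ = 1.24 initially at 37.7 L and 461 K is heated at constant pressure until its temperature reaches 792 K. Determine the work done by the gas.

14300 J

P₁ = nRT₁/V₁ = 5.20×8.314×461/37.7 = 529 kPa.
Isobaric: P stays 529 kPa; V/T = const ⇒ T₂ = 792 K, V₂ = 64.8 L.
W = PΔV = 529×(64.8−37.7) kPa·L = 14300 J.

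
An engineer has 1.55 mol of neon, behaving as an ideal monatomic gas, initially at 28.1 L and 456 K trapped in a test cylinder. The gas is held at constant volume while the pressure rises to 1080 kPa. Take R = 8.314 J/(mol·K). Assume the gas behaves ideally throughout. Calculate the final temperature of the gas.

P₁ = nRT₁/V₁ = 1.55×8.314×456/28.1 = 209 kPa.
Isochoric: V stays 28.1 L; P/T = const ⇒ T₂ = 2350 K, P₂ = 1080 kPa.

2350 K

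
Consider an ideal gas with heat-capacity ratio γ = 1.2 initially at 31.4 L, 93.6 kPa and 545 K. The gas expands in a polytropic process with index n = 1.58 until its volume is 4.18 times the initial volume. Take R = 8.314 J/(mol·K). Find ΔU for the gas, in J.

-8280 J

n = P₁V₁/(RT₁) = 93.6×31.4/(8.314×545) = 0.649 mol.
Polytropic n=1.58: T₂ = T₁(V₁/V₂)^(n−1) = 545×(0.239)^0.58 = 238 K; P₂ = P₁(V₁/V₂)^n = 9.77 kPa.
For an ideal gas ΔU = nCvΔT with Cv = R/(γ−1) = 41.6 J/(mol·K).
ΔU = 0.649×41.6×(238−545) = -8280 J.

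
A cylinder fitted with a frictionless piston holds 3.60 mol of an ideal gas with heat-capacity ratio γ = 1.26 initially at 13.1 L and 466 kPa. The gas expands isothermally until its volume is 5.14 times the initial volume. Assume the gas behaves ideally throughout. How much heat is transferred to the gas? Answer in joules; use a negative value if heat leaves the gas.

9990 J

T₁ = P₁V₁/(nR) = 466×13.1/(3.60×8.314) = 204 K.
Isothermal: T stays 204 K; PV = const ⇒ V₂ = 67.3 L, P₂ = 90.7 kPa.
ΔU = 0 (ideal gas, T constant).
W = nRT ln(V₂/V₁) = 3.60×8.314×204×ln(5.14) = 9990 J.
Q = ΔU + W = 9990 J.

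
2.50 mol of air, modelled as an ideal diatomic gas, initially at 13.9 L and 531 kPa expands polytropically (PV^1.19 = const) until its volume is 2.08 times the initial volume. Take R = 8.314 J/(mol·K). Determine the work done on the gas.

-5050 J

T₁ = P₁V₁/(nR) = 531×13.9/(2.50×8.314) = 355 K.
Polytropic n=1.19: T₂ = T₁(V₁/V₂)^(n−1) = 355×(0.481)^0.19 = 309 K; P₂ = P₁(V₁/V₂)^n = 222 kPa.
W = (P₁V₁−P₂V₂)/(n−1) = (531×13.9−222×28.9)/0.19 = 5050 J.
Work done on the gas = −W_by = -5050 J.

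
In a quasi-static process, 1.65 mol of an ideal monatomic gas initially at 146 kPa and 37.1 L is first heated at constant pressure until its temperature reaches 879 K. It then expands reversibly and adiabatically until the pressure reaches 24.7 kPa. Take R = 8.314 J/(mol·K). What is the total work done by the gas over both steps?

T₁ = P₁V₁/(nR) = 146×37.1/(1.65×8.314) = 395 K.
Step 1 — Isobaric: P stays 146 kPa; V/T = const ⇒ T₂ = 879 K, V₂ = 82.6 L.
W = PΔV = 146×(82.6−37.1) kPa·L = 6640 J.
ΔU = nCvΔT = 1.65×12.5×(879−395) = 9960 J.
Q = ΔU + W = nCpΔT = 16600 J.
State after step 1: P = 146 kPa, V = 82.6 L, T = 879 K.
Step 2 — Adiabatic: T₂/T₁ = (P₂/P₁)^((γ−1)/γ) ⇒ T₂ = 879×(0.169)^0.400 = 432 K; V₂ = 240 L.
ΔU = nCvΔT = 1.65×12.5×(432−879) = -9200 J.
Q = 0 for an adiabatic process, so W = −ΔU = 9200 J.
Net over both steps: W = 15800 J, Q = 16600 J, ΔU = 761 J.

15800 J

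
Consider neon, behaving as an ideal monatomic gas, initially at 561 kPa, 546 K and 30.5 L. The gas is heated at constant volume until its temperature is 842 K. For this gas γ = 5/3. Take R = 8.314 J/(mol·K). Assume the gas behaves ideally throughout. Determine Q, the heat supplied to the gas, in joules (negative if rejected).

13900 J

n = P₁V₁/(RT₁) = 561×30.5/(8.314×546) = 3.77 mol.
Isochoric: V stays 30.5 L; P/T = const ⇒ T₂ = 842 K, P₂ = 865 kPa.
W = 0 (no volume change).
ΔU = nCvΔT = 3.77×12.5×(842−546) = 13900 J.
Q = ΔU = 13900 J.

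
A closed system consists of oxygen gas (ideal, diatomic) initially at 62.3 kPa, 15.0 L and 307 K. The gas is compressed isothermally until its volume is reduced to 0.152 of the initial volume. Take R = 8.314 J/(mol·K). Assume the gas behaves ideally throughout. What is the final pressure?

Isothermal: T stays 307 K; PV = const ⇒ V₂ = 2.28 L, P₂ = 410 kPa.

410 kPa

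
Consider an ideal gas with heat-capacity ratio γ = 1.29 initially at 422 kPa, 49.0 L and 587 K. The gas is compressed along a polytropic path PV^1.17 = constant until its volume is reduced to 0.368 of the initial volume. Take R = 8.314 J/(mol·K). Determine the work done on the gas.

22500 J

n = P₁V₁/(RT₁) = 422×49.0/(8.314×587) = 4.24 mol.
Polytropic n=1.17: T₂ = T₁(V₁/V₂)^(n−1) = 587×(2.72)^0.17 = 696 K; P₂ = P₁(V₁/V₂)^n = 1360 kPa.
W = (P₁V₁−P₂V₂)/(n−1) = (422×49.0−1360×18.0)/0.17 = -22500 J.
Work done on the gas = −W_by = 22500 J.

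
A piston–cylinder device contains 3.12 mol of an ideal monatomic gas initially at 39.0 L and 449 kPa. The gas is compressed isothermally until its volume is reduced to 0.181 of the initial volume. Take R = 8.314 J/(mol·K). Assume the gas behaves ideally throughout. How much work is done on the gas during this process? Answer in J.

T₁ = P₁V₁/(nR) = 449×39.0/(3.12×8.314) = 675 K.
Isothermal: T stays 675 K; PV = const ⇒ V₂ = 7.06 L, P₂ = 2480 kPa.
W = nRT ln(V₂/V₁) = 3.12×8.314×675×ln(0.181) = -29900 J.
Work done on the gas = −W_by = 29900 J.

29900 J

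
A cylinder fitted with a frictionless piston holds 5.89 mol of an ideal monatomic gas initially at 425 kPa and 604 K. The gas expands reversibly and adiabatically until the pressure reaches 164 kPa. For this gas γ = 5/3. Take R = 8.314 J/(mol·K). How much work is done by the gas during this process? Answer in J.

14100 J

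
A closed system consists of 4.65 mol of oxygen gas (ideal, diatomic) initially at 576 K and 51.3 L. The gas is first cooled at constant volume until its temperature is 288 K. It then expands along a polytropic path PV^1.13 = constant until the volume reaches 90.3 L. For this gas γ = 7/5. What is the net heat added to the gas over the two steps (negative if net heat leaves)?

P₁ = nRT₁/V₁ = 4.65×8.314×576/51.3 = 434 kPa.
Step 1 — Isochoric: V stays 51.3 L; P/T = const ⇒ T₂ = 288 K, P₂ = 217 kPa.
W = 0 (no volume change).
ΔU = nCvΔT = 4.65×20.8×(288−576) = -27800 J.
Q = ΔU = -27800 J.
State after step 1: P = 217 kPa, V = 51.3 L, T = 288 K.
Step 2 — Polytropic n=1.13: T₂ = T₁(V₁/V₂)^(n−1) = 288×(0.568)^0.13 = 268 K; P₂ = P₁(V₁/V₂)^n = 115 kPa.
W = (P₁V₁−P₂V₂)/(n−1) = (217×51.3−115×90.3)/0.13 = 6070 J.
ΔU = nCvΔT = 4.65×20.8×(268−288) = -1970 J.
Q = ΔU + W = 4100 J.
Net over both steps: W = 6070 J, Q = -23700 J, ΔU = -29800 J.

-23700 J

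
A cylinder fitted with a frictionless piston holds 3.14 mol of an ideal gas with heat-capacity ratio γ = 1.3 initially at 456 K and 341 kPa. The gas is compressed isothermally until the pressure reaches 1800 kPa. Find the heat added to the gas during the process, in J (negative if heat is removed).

V₁ = nRT₁/P₁ = 3.14×8.314×456/341 = 34.9 L.
Isothermal: T stays 456 K; PV = const ⇒ V₂ = 6.61 L, P₂ = 1800 kPa.
ΔU = 0 (ideal gas, T constant).
W = nRT ln(V₂/V₁) = 3.14×8.314×456×ln(0.189) = -19800 J.
Q = ΔU + W = -19800 J.

-19800 J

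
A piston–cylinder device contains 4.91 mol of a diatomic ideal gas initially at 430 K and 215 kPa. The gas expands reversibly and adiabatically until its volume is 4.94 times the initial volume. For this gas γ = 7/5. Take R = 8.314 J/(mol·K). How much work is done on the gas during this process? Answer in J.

V₁ = nRT₁/P₁ = 4.91×8.314×430/215 = 81.6 L.
Adiabatic: TV^(γ−1) = const ⇒ T₂ = 430×(0.202)^0.400 = 227 K; PV^γ = const ⇒ P₂ = 23.0 kPa.
ΔU = nCvΔT = 4.91×20.8×(227−430) = -20700 J.
Q = 0 for an adiabatic process, so W = −ΔU = 20700 J.
Work done on the gas = −W_by = -20700 J.

-20700 J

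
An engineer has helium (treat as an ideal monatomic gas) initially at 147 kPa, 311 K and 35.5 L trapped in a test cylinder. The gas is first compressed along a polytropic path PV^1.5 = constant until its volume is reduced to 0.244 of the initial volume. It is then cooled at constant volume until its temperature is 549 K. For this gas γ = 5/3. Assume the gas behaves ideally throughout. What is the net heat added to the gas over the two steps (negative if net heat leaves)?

n = P₁V₁/(RT₁) = 147×35.5/(8.314×311) = 2.02 mol.
Step 1 — Polytropic n=1.5: T₂ = T₁(V₁/V₂)^(n−1) = 311×(4.10)^0.50 = 630 K; P₂ = P₁(V₁/V₂)^n = 1220 kPa.
W = (P₁V₁−P₂V₂)/(n−1) = (147×35.5−1220×8.66)/0.50 = -10700 J.
ΔU = nCvΔT = 2.02×12.5×(630−311) = 8020 J.
Q = ΔU + W = -2670 J.
State after step 1: P = 1220 kPa, V = 8.66 L, T = 630 K.
Step 2 — Isochoric: V stays 8.66 L; P/T = const ⇒ T₂ = 549 K, P₂ = 1060 kPa.
W = 0 (no volume change).
ΔU = nCvΔT = 2.02×12.5×(549−630) = -2030 J.
Q = ΔU = -2030 J.
Net over both steps: W = -10700 J, Q = -4700 J, ΔU = 5990 J.

-4700 J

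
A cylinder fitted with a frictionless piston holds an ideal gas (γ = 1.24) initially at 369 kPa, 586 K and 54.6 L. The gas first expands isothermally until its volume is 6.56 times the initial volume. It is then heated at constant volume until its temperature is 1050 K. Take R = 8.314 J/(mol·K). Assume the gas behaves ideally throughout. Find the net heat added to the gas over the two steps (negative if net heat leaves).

n = P₁V₁/(RT₁) = 369×54.6/(8.314×586) = 4.14 mol.
Step 1 — Isothermal: T stays 586 K; PV = const ⇒ V₂ = 358 L, P₂ = 56.2 kPa.
ΔU = 0 (ideal gas, T constant).
W = nRT ln(V₂/V₁) = 4.14×8.314×586×ln(6.56) = 37900 J.
Q = ΔU + W = 37900 J.
State after step 1: P = 56.2 kPa, V = 358 L, T = 586 K.
Step 2 — Isochoric: V stays 358 L; P/T = const ⇒ T₂ = 1050 K, P₂ = 101 kPa.
W = 0 (no volume change).
ΔU = nCvΔT = 4.14×34.6×(1050−586) = 66500 J.
Q = ΔU = 66500 J.
Net over both steps: W = 37900 J, Q = 104000 J, ΔU = 66500 J.

104000 J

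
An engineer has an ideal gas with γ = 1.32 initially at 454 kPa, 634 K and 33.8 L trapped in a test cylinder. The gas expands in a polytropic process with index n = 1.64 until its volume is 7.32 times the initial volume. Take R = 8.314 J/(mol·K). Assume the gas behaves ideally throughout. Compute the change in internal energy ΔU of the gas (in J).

-34500 J

n = P₁V₁/(RT₁) = 454×33.8/(8.314×634) = 2.91 mol.
Polytropic n=1.64: T₂ = T₁(V₁/V₂)^(n−1) = 634×(0.137)^0.64 = 177 K; P₂ = P₁(V₁/V₂)^n = 17.3 kPa.
For an ideal gas ΔU = nCvΔT with Cv = R/(γ−1) = 26.0 J/(mol·K).
ΔU = 2.91×26.0×(177−634) = -34500 J.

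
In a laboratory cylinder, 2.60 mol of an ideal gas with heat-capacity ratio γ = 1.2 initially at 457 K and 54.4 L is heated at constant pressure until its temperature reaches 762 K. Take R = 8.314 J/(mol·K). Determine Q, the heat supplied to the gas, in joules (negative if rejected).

P₁ = nRT₁/V₁ = 2.60×8.314×457/54.4 = 182 kPa.
Isobaric: P stays 182 kPa; V/T = const ⇒ T₂ = 762 K, V₂ = 90.7 L.
W = PΔV = 182×(90.7−54.4) kPa·L = 6590 J.
ΔU = nCvΔT = 2.60×41.6×(762−457) = 33000 J.
Q = ΔU + W = nCpΔT = 39600 J.

39600 J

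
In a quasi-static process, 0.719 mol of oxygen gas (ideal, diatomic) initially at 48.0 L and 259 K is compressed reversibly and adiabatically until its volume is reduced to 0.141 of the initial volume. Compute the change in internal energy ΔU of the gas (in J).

4600 J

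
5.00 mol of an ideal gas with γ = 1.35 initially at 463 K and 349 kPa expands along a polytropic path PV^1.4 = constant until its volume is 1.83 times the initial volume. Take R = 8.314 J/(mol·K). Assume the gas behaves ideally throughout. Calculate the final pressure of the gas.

V₁ = nRT₁/P₁ = 5.00×8.314×463/349 = 55.1 L.
Polytropic n=1.4: T₂ = T₁(V₁/V₂)^(n−1) = 463×(0.546)^0.40 = 364 K; P₂ = P₁(V₁/V₂)^n = 150 kPa.

150 kPa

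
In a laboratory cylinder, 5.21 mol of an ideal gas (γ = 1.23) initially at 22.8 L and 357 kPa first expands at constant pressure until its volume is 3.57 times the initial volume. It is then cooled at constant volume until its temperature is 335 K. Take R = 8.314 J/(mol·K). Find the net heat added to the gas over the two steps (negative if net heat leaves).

48600 J

T₁ = P₁V₁/(nR) = 357×22.8/(5.21×8.314) = 188 K.
Step 1 — Isobaric: P stays 357 kPa; V/T = const ⇒ T₂ = 671 K, V₂ = 81.4 L.
W = PΔV = 357×(81.4−22.8) kPa·L = 20900 J.
ΔU = nCvΔT = 5.21×36.1×(671−188) = 91000 J.
Q = ΔU + W = nCpΔT = 112000 J.
State after step 1: P = 357 kPa, V = 81.4 L, T = 671 K.
Step 2 — Isochoric: V stays 81.4 L; P/T = const ⇒ T₂ = 335 K, P₂ = 178 kPa.
W = 0 (no volume change).
ΔU = nCvΔT = 5.21×36.1×(335−671) = -63300 J.
Q = ΔU = -63300 J.
Net over both steps: W = 20900 J, Q = 48600 J, ΔU = 27700 J.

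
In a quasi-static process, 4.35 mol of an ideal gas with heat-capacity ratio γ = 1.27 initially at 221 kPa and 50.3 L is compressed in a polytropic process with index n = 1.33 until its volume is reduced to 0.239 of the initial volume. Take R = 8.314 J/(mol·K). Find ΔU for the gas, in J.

24900 J

T₁ = P₁V₁/(nR) = 221×50.3/(4.35×8.314) = 307 K.
Polytropic n=1.33: T₂ = T₁(V₁/V₂)^(n−1) = 307×(4.18)^0.33 = 493 K; P₂ = P₁(V₁/V₂)^n = 1480 kPa.
For an ideal gas ΔU = nCvΔT with Cv = R/(γ−1) = 30.8 J/(mol·K).
ΔU = 4.35×30.8×(493−307) = 24900 J.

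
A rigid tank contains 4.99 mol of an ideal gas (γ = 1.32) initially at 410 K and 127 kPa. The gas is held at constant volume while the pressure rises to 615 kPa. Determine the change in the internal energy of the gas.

V₁ = nRT₁/P₁ = 4.99×8.314×410/127 = 134 L.
Isochoric: V stays 134 L; P/T = const ⇒ T₂ = 1990 K, P₂ = 615 kPa.
For an ideal gas ΔU = nCvΔT with Cv = R/(γ−1) = 26.0 J/(mol·K).
ΔU = 4.99×26.0×(1990−410) = 204000 J.

204000 J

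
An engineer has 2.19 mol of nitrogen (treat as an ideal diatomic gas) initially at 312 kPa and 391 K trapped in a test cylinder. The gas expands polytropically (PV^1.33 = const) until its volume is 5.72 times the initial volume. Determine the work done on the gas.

-9440 J

V₁ = nRT₁/P₁ = 2.19×8.314×391/312 = 22.8 L.
Polytropic n=1.33: T₂ = T₁(V₁/V₂)^(n−1) = 391×(0.175)^0.33 = 220 K; P₂ = P₁(V₁/V₂)^n = 30.7 kPa.
W = (P₁V₁−P₂V₂)/(n−1) = (312×22.8−30.7×131)/0.33 = 9440 J.
Work done on the gas = −W_by = -9440 J.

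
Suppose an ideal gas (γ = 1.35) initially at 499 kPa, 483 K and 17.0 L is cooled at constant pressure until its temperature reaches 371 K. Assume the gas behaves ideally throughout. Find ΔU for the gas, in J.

-5620 J

n = P₁V₁/(RT₁) = 499×17.0/(8.314×483) = 2.11 mol.
Isobaric: P stays 499 kPa; V/T = const ⇒ T₂ = 371 K, V₂ = 13.1 L.
For an ideal gas ΔU = nCvΔT with Cv = R/(γ−1) = 23.8 J/(mol·K).
ΔU = 2.11×23.8×(371−483) = -5620 J.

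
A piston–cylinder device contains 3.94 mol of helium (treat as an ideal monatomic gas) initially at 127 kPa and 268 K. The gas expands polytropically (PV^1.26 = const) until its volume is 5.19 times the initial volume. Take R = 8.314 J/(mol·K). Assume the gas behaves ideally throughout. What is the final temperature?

175 K

V₁ = nRT₁/P₁ = 3.94×8.314×268/127 = 69.1 L.
Polytropic n=1.26: T₂ = T₁(V₁/V₂)^(n−1) = 268×(0.193)^0.26 = 175 K; P₂ = P₁(V₁/V₂)^n = 15.9 kPa.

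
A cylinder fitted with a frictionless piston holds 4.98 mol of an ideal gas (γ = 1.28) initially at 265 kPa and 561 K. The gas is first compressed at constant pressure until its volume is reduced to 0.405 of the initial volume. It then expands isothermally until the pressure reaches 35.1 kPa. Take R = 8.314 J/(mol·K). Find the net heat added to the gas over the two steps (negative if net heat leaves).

V₁ = nRT₁/P₁ = 4.98×8.314×561/265 = 87.7 L.
Step 1 — Isobaric: P stays 265 kPa; V/T = const ⇒ T₂ = 227 K, V₂ = 35.5 L.
W = PΔV = 265×(35.5−87.7) kPa·L = -13800 J.
ΔU = nCvΔT = 4.98×29.7×(227−561) = -49400 J.
Q = ΔU + W = nCpΔT = -63200 J.
State after step 1: P = 265 kPa, V = 35.5 L, T = 227 K.
Step 2 — Isothermal: T stays 227 K; PV = const ⇒ V₂ = 268 L, P₂ = 35.1 kPa.
ΔU = 0 (ideal gas, T constant).
W = nRT ln(V₂/V₁) = 4.98×8.314×227×ln(7.55) = 19000 J.
Q = ΔU + W = 19000 J.
Net over both steps: W = 5200 J, Q = -44200 J, ΔU = -49400 J.

-44200 J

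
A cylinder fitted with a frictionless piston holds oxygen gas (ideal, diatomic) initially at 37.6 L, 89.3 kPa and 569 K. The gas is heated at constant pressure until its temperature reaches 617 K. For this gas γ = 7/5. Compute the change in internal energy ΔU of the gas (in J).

708 J

n = P₁V₁/(RT₁) = 89.3×37.6/(8.314×569) = 0.710 mol.
Isobaric: P stays 89.3 kPa; V/T = const ⇒ T₂ = 617 K, V₂ = 40.8 L.
For an ideal gas ΔU = nCvΔT with Cv = (5/2)R = 20.8 J/(mol·K).
ΔU = 0.710×20.8×(617−569) = 708 J.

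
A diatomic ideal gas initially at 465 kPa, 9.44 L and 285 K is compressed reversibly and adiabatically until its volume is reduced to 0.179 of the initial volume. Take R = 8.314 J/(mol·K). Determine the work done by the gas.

-10900 J

n = P₁V₁/(RT₁) = 465×9.44/(8.314×285) = 1.85 mol.
Adiabatic: TV^(γ−1) = const ⇒ T₂ = 285×(5.59)^0.400 = 567 K; PV^γ = const ⇒ P₂ = 5170 kPa.
ΔU = nCvΔT = 1.85×20.8×(567−285) = 10900 J.
Q = 0 for an adiabatic process, so W = −ΔU = -10900 J.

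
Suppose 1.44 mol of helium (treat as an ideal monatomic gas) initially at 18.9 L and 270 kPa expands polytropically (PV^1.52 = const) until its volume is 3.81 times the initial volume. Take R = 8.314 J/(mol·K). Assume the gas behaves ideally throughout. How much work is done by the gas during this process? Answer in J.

T₁ = P₁V₁/(nR) = 270×18.9/(1.44×8.314) = 426 K.
Polytropic n=1.52: T₂ = T₁(V₁/V₂)^(n−1) = 426×(0.262)^0.52 = 213 K; P₂ = P₁(V₁/V₂)^n = 35.3 kPa.
W = (P₁V₁−P₂V₂)/(n−1) = (270×18.9−35.3×72.0)/0.52 = 4920 J.

4920 J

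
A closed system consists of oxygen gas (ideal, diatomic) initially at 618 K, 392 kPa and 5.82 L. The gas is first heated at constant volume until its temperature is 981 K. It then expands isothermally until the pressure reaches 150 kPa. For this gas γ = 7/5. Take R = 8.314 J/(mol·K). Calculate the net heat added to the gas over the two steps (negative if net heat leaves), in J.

n = P₁V₁/(RT₁) = 392×5.82/(8.314×618) = 0.444 mol.
Step 1 — Isochoric: V stays 5.82 L; P/T = const ⇒ T₂ = 981 K, P₂ = 622 kPa.
W = 0 (no volume change).
ΔU = nCvΔT = 0.444×20.8×(981−618) = 3350 J.
Q = ΔU = 3350 J.
State after step 1: P = 622 kPa, V = 5.82 L, T = 981 K.
Step 2 — Isothermal: T stays 981 K; PV = const ⇒ V₂ = 24.1 L, P₂ = 150 kPa.
ΔU = 0 (ideal gas, T constant).
W = nRT ln(V₂/V₁) = 0.444×8.314×981×ln(4.15) = 5150 J.
Q = ΔU + W = 5150 J.
Net over both steps: W = 5150 J, Q = 8500 J, ΔU = 3350 J.

8500 J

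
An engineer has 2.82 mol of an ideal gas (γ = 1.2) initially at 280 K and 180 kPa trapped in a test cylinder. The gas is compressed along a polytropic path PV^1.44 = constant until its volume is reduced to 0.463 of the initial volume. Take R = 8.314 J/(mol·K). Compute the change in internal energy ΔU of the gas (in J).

13200 J

V₁ = nRT₁/P₁ = 2.82×8.314×280/180 = 36.5 L.
Polytropic n=1.44: T₂ = T₁(V₁/V₂)^(n−1) = 280×(2.16)^0.44 = 393 K; P₂ = P₁(V₁/V₂)^n = 546 kPa.
For an ideal gas ΔU = nCvΔT with Cv = R/(γ−1) = 41.6 J/(mol·K).
ΔU = 2.82×41.6×(393−280) = 13200 J.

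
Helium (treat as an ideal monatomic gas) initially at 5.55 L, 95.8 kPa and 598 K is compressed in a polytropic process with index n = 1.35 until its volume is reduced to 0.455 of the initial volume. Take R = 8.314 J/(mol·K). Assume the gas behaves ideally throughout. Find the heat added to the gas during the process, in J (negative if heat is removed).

-229 J

n = P₁V₁/(RT₁) = 95.8×5.55/(8.314×598) = 0.107 mol.
Polytropic n=1.35: T₂ = T₁(V₁/V₂)^(n−1) = 598×(2.20)^0.35 = 788 K; P₂ = P₁(V₁/V₂)^n = 277 kPa.
W = (P₁V₁−P₂V₂)/(n−1) = (95.8×5.55−277×2.53)/0.35 = -482 J.
ΔU = nCvΔT = 0.107×12.5×(788−598) = 253 J.
Q = ΔU + W = -229 J.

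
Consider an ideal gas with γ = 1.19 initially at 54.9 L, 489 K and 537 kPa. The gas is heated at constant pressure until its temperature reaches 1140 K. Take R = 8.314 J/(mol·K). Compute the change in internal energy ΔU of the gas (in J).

207000 J

n = P₁V₁/(RT₁) = 537×54.9/(8.314×489) = 7.25 mol.
Isobaric: P stays 537 kPa; V/T = const ⇒ T₂ = 1140 K, V₂ = 128 L.
For an ideal gas ΔU = nCvΔT with Cv = R/(γ−1) = 43.8 J/(mol·K).
ΔU = 7.25×43.8×(1140−489) = 207000 J.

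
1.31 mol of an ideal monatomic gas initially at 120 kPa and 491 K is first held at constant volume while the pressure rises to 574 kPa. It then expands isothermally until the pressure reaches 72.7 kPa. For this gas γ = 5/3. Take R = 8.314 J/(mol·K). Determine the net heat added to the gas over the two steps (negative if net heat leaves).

V₁ = nRT₁/P₁ = 1.31×8.314×491/120 = 44.6 L.
Step 1 — Isochoric: V stays 44.6 L; P/T = const ⇒ T₂ = 2350 K, P₂ = 574 kPa.
W = 0 (no volume change).
ΔU = nCvΔT = 1.31×12.5×(2350−491) = 30300 J.
Q = ΔU = 30300 J.
State after step 1: P = 574 kPa, V = 44.6 L, T = 2350 K.
Step 2 — Isothermal: T stays 2350 K; PV = const ⇒ V₂ = 352 L, P₂ = 72.7 kPa.
ΔU = 0 (ideal gas, T constant).
W = nRT ln(V₂/V₁) = 1.31×8.314×2350×ln(7.90) = 52900 J.
Q = ΔU + W = 52900 J.
Net over both steps: W = 52900 J, Q = 83200 J, ΔU = 30300 J.

83200 J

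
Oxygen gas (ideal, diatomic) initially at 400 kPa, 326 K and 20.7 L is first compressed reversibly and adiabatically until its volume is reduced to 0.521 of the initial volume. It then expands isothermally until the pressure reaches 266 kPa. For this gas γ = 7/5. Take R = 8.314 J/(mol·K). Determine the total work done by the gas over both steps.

8030 J

n = P₁V₁/(RT₁) = 400×20.7/(8.314×326) = 3.05 mol.
Step 1 — Adiabatic: TV^(γ−1) = const ⇒ T₂ = 326×(1.92)^0.400 = 423 K; PV^γ = const ⇒ P₂ = 997 kPa.
ΔU = nCvΔT = 3.05×20.8×(423−326) = 6170 J.
Q = 0 for an adiabatic process, so W = −ΔU = -6170 J.
State after step 1: P = 997 kPa, V = 10.8 L, T = 423 K.
Step 2 — Isothermal: T stays 423 K; PV = const ⇒ V₂ = 40.4 L, P₂ = 266 kPa.
ΔU = 0 (ideal gas, T constant).
W = nRT ln(V₂/V₁) = 3.05×8.314×423×ln(3.75) = 14200 J.
Q = ΔU + W = 14200 J.
Net over both steps: W = 8030 J, Q = 14200 J, ΔU = 6170 J.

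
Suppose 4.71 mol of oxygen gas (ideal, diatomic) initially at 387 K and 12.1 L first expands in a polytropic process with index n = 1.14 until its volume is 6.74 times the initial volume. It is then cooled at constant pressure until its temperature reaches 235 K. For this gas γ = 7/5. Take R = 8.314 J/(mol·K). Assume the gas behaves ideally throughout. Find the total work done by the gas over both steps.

P₁ = nRT₁/V₁ = 4.71×8.314×387/12.1 = 1250 kPa.
Step 1 — Polytropic n=1.14: T₂ = T₁(V₁/V₂)^(n−1) = 387×(0.148)^0.14 = 296 K; P₂ = P₁(V₁/V₂)^n = 142 kPa.
W = (P₁V₁−P₂V₂)/(n−1) = (1250×12.1−142×81.6)/0.14 = 25400 J.
ΔU = nCvΔT = 4.71×20.8×(296−387) = -8880 J.
Q = ΔU + W = 16500 J.
State after step 1: P = 142 kPa, V = 81.6 L, T = 296 K.
Step 2 — Isobaric: P stays 142 kPa; V/T = const ⇒ T₂ = 235 K, V₂ = 64.7 L.
W = PΔV = 142×(64.7−81.6) kPa·L = -2400 J.
ΔU = nCvΔT = 4.71×20.8×(235−296) = -6000 J.
Q = ΔU + W = nCpΔT = -8400 J.
Net over both steps: W = 23000 J, Q = 8100 J, ΔU = -14900 J.

23000 J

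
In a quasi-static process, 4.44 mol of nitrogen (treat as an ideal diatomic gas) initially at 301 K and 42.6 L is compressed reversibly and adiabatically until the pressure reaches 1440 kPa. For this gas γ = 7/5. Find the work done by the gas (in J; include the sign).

P₁ = nRT₁/V₁ = 4.44×8.314×301/42.6 = 261 kPa.
Adiabatic: T₂/T₁ = (P₂/P₁)^((γ−1)/γ) ⇒ T₂ = 301×(5.52)^0.286 = 490 K; V₂ = 12.6 L.
ΔU = nCvΔT = 4.44×20.8×(490−301) = 17500 J.
Q = 0 for an adiabatic process, so W = −ΔU = -17500 J.

-17500 J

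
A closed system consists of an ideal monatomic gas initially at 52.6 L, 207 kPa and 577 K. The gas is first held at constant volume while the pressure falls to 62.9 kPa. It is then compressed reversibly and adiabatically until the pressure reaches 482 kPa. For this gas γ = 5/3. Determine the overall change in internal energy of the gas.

-5130 J

n = P₁V₁/(RT₁) = 207×52.6/(8.314×577) = 2.27 mol.
Step 1 — Isochoric: V stays 52.6 L; P/T = const ⇒ T₂ = 175 K, P₂ = 62.9 kPa.
W = 0 (no volume change).
ΔU = nCvΔT = 2.27×12.5×(175−577) = -11400 J.
Q = ΔU = -11400 J.
State after step 1: P = 62.9 kPa, V = 52.6 L, T = 175 K.
Step 2 — Adiabatic: T₂/T₁ = (P₂/P₁)^((γ−1)/γ) ⇒ T₂ = 175×(7.66)^0.400 = 396 K; V₂ = 15.5 L.
ΔU = nCvΔT = 2.27×12.5×(396−175) = 6240 J.
Q = 0 for an adiabatic process, so W = −ΔU = -6240 J.
Net over both steps: W = -6240 J, Q = -11400 J, ΔU = -5130 J.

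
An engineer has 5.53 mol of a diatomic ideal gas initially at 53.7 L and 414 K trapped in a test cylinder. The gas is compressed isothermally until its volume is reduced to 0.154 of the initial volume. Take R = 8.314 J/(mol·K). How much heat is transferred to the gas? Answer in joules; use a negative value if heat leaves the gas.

-35600 J

P₁ = nRT₁/V₁ = 5.53×8.314×414/53.7 = 354 kPa.
Isothermal: T stays 414 K; PV = const ⇒ V₂ = 8.27 L, P₂ = 2300 kPa.
ΔU = 0 (ideal gas, T constant).
W = nRT ln(V₂/V₁) = 5.53×8.314×414×ln(0.154) = -35600 J.
Q = ΔU + W = -35600 J.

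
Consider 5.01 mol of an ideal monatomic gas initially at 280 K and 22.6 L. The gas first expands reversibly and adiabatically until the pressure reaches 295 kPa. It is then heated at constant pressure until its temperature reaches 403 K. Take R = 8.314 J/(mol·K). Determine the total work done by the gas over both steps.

11000 J

P₁ = nRT₁/V₁ = 5.01×8.314×280/22.6 = 516 kPa.
Step 1 — Adiabatic: T₂/T₁ = (P₂/P₁)^((γ−1)/γ) ⇒ T₂ = 280×(0.572)^0.400 = 224 K; V₂ = 31.6 L.
ΔU = nCvΔT = 5.01×12.5×(224−280) = -3510 J.
Q = 0 for an adiabatic process, so W = −ΔU = 3510 J.
State after step 1: P = 295 kPa, V = 31.6 L, T = 224 K.
Step 2 — Isobaric: P stays 295 kPa; V/T = const ⇒ T₂ = 403 K, V₂ = 56.9 L.
W = PΔV = 295×(56.9−31.6) kPa·L = 7460 J.
ΔU = nCvΔT = 5.01×12.5×(403−224) = 11200 J.
Q = ΔU + W = nCpΔT = 18700 J.
Net over both steps: W = 11000 J, Q = 18700 J, ΔU = 7690 J.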